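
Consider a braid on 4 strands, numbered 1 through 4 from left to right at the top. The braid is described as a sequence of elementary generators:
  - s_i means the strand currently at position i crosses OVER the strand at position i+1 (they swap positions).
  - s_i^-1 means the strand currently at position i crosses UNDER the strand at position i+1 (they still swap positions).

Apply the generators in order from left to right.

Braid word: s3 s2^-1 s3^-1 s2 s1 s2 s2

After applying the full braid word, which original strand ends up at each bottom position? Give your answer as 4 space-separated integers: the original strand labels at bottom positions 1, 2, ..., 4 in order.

Answer: 3 1 4 2

Derivation:
Gen 1 (s3): strand 3 crosses over strand 4. Perm now: [1 2 4 3]
Gen 2 (s2^-1): strand 2 crosses under strand 4. Perm now: [1 4 2 3]
Gen 3 (s3^-1): strand 2 crosses under strand 3. Perm now: [1 4 3 2]
Gen 4 (s2): strand 4 crosses over strand 3. Perm now: [1 3 4 2]
Gen 5 (s1): strand 1 crosses over strand 3. Perm now: [3 1 4 2]
Gen 6 (s2): strand 1 crosses over strand 4. Perm now: [3 4 1 2]
Gen 7 (s2): strand 4 crosses over strand 1. Perm now: [3 1 4 2]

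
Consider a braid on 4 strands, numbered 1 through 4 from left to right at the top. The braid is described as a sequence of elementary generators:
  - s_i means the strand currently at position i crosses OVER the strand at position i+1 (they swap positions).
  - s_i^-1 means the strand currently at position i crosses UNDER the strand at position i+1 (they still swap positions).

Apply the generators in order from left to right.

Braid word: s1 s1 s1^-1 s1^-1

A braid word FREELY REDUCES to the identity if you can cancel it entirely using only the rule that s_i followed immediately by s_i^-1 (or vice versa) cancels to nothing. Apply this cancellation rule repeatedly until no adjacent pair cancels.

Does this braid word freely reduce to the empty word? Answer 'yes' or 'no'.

Answer: yes

Derivation:
Gen 1 (s1): push. Stack: [s1]
Gen 2 (s1): push. Stack: [s1 s1]
Gen 3 (s1^-1): cancels prior s1. Stack: [s1]
Gen 4 (s1^-1): cancels prior s1. Stack: []
Reduced word: (empty)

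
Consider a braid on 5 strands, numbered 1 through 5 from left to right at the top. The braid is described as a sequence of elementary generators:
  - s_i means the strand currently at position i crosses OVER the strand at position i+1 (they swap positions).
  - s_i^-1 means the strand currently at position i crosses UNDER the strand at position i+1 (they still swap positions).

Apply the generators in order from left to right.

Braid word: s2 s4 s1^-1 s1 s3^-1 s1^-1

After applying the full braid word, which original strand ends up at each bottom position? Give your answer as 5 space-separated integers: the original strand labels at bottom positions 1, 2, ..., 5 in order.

Gen 1 (s2): strand 2 crosses over strand 3. Perm now: [1 3 2 4 5]
Gen 2 (s4): strand 4 crosses over strand 5. Perm now: [1 3 2 5 4]
Gen 3 (s1^-1): strand 1 crosses under strand 3. Perm now: [3 1 2 5 4]
Gen 4 (s1): strand 3 crosses over strand 1. Perm now: [1 3 2 5 4]
Gen 5 (s3^-1): strand 2 crosses under strand 5. Perm now: [1 3 5 2 4]
Gen 6 (s1^-1): strand 1 crosses under strand 3. Perm now: [3 1 5 2 4]

Answer: 3 1 5 2 4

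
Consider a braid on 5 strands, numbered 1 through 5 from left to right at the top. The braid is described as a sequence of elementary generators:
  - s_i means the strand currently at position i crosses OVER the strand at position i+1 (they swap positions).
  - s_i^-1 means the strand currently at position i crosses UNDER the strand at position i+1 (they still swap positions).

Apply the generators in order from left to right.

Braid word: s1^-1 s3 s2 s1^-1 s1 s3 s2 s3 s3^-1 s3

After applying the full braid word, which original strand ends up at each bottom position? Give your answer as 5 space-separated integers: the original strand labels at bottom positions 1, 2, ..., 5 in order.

Gen 1 (s1^-1): strand 1 crosses under strand 2. Perm now: [2 1 3 4 5]
Gen 2 (s3): strand 3 crosses over strand 4. Perm now: [2 1 4 3 5]
Gen 3 (s2): strand 1 crosses over strand 4. Perm now: [2 4 1 3 5]
Gen 4 (s1^-1): strand 2 crosses under strand 4. Perm now: [4 2 1 3 5]
Gen 5 (s1): strand 4 crosses over strand 2. Perm now: [2 4 1 3 5]
Gen 6 (s3): strand 1 crosses over strand 3. Perm now: [2 4 3 1 5]
Gen 7 (s2): strand 4 crosses over strand 3. Perm now: [2 3 4 1 5]
Gen 8 (s3): strand 4 crosses over strand 1. Perm now: [2 3 1 4 5]
Gen 9 (s3^-1): strand 1 crosses under strand 4. Perm now: [2 3 4 1 5]
Gen 10 (s3): strand 4 crosses over strand 1. Perm now: [2 3 1 4 5]

Answer: 2 3 1 4 5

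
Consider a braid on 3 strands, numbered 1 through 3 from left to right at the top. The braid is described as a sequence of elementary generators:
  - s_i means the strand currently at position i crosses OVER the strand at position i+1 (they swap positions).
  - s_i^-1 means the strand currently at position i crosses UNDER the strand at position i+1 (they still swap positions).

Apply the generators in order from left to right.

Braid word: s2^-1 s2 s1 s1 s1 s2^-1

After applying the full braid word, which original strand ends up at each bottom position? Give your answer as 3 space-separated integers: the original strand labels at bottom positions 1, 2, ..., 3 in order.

Gen 1 (s2^-1): strand 2 crosses under strand 3. Perm now: [1 3 2]
Gen 2 (s2): strand 3 crosses over strand 2. Perm now: [1 2 3]
Gen 3 (s1): strand 1 crosses over strand 2. Perm now: [2 1 3]
Gen 4 (s1): strand 2 crosses over strand 1. Perm now: [1 2 3]
Gen 5 (s1): strand 1 crosses over strand 2. Perm now: [2 1 3]
Gen 6 (s2^-1): strand 1 crosses under strand 3. Perm now: [2 3 1]

Answer: 2 3 1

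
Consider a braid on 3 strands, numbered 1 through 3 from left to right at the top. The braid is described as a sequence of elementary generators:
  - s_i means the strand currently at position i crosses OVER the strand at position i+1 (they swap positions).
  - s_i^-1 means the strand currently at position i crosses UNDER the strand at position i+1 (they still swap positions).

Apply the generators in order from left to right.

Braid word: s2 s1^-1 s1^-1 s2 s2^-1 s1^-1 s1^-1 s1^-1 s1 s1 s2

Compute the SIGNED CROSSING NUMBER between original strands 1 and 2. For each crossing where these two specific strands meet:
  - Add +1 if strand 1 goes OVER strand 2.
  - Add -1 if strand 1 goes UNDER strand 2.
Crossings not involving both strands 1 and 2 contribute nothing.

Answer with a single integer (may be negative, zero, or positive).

Answer: 1

Derivation:
Gen 1: crossing 2x3. Both 1&2? no. Sum: 0
Gen 2: crossing 1x3. Both 1&2? no. Sum: 0
Gen 3: crossing 3x1. Both 1&2? no. Sum: 0
Gen 4: crossing 3x2. Both 1&2? no. Sum: 0
Gen 5: crossing 2x3. Both 1&2? no. Sum: 0
Gen 6: crossing 1x3. Both 1&2? no. Sum: 0
Gen 7: crossing 3x1. Both 1&2? no. Sum: 0
Gen 8: crossing 1x3. Both 1&2? no. Sum: 0
Gen 9: crossing 3x1. Both 1&2? no. Sum: 0
Gen 10: crossing 1x3. Both 1&2? no. Sum: 0
Gen 11: 1 over 2. Both 1&2? yes. Contrib: +1. Sum: 1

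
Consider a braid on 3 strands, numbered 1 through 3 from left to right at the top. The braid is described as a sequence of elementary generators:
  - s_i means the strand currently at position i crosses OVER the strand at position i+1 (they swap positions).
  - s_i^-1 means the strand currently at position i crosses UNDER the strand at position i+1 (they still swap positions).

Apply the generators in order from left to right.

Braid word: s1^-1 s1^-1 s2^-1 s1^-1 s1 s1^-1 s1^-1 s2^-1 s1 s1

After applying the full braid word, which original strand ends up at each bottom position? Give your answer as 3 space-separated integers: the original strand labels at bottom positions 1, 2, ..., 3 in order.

Answer: 1 2 3

Derivation:
Gen 1 (s1^-1): strand 1 crosses under strand 2. Perm now: [2 1 3]
Gen 2 (s1^-1): strand 2 crosses under strand 1. Perm now: [1 2 3]
Gen 3 (s2^-1): strand 2 crosses under strand 3. Perm now: [1 3 2]
Gen 4 (s1^-1): strand 1 crosses under strand 3. Perm now: [3 1 2]
Gen 5 (s1): strand 3 crosses over strand 1. Perm now: [1 3 2]
Gen 6 (s1^-1): strand 1 crosses under strand 3. Perm now: [3 1 2]
Gen 7 (s1^-1): strand 3 crosses under strand 1. Perm now: [1 3 2]
Gen 8 (s2^-1): strand 3 crosses under strand 2. Perm now: [1 2 3]
Gen 9 (s1): strand 1 crosses over strand 2. Perm now: [2 1 3]
Gen 10 (s1): strand 2 crosses over strand 1. Perm now: [1 2 3]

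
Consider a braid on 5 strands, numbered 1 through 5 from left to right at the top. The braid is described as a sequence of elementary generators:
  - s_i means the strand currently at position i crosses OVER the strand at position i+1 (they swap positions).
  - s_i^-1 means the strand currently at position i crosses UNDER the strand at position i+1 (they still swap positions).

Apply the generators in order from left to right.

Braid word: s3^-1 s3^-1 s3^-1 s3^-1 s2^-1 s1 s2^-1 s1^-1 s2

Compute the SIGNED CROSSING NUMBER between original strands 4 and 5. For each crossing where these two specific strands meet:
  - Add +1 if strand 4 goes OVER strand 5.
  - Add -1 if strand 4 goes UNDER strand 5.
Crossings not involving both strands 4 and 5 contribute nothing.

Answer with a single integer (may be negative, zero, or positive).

Gen 1: crossing 3x4. Both 4&5? no. Sum: 0
Gen 2: crossing 4x3. Both 4&5? no. Sum: 0
Gen 3: crossing 3x4. Both 4&5? no. Sum: 0
Gen 4: crossing 4x3. Both 4&5? no. Sum: 0
Gen 5: crossing 2x3. Both 4&5? no. Sum: 0
Gen 6: crossing 1x3. Both 4&5? no. Sum: 0
Gen 7: crossing 1x2. Both 4&5? no. Sum: 0
Gen 8: crossing 3x2. Both 4&5? no. Sum: 0
Gen 9: crossing 3x1. Both 4&5? no. Sum: 0

Answer: 0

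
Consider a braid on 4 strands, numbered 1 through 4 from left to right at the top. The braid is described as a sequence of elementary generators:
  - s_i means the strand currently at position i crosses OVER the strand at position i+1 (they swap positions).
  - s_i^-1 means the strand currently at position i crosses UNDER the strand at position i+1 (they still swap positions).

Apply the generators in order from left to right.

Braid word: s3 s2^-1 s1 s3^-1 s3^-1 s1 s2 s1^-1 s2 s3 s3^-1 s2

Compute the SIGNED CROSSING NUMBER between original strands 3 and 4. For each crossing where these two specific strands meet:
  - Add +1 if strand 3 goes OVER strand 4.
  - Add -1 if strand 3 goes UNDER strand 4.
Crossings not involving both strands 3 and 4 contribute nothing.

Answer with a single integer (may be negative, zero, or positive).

Answer: 1

Derivation:
Gen 1: 3 over 4. Both 3&4? yes. Contrib: +1. Sum: 1
Gen 2: crossing 2x4. Both 3&4? no. Sum: 1
Gen 3: crossing 1x4. Both 3&4? no. Sum: 1
Gen 4: crossing 2x3. Both 3&4? no. Sum: 1
Gen 5: crossing 3x2. Both 3&4? no. Sum: 1
Gen 6: crossing 4x1. Both 3&4? no. Sum: 1
Gen 7: crossing 4x2. Both 3&4? no. Sum: 1
Gen 8: crossing 1x2. Both 3&4? no. Sum: 1
Gen 9: crossing 1x4. Both 3&4? no. Sum: 1
Gen 10: crossing 1x3. Both 3&4? no. Sum: 1
Gen 11: crossing 3x1. Both 3&4? no. Sum: 1
Gen 12: crossing 4x1. Both 3&4? no. Sum: 1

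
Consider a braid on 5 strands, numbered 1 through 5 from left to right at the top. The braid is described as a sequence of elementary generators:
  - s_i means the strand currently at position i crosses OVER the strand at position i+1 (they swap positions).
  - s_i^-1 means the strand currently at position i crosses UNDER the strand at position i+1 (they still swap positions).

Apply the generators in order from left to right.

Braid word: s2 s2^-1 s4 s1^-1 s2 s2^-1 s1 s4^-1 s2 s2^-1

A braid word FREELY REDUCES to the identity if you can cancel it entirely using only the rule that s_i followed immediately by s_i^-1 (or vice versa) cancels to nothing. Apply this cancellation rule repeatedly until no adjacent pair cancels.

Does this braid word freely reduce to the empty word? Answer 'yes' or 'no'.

Answer: yes

Derivation:
Gen 1 (s2): push. Stack: [s2]
Gen 2 (s2^-1): cancels prior s2. Stack: []
Gen 3 (s4): push. Stack: [s4]
Gen 4 (s1^-1): push. Stack: [s4 s1^-1]
Gen 5 (s2): push. Stack: [s4 s1^-1 s2]
Gen 6 (s2^-1): cancels prior s2. Stack: [s4 s1^-1]
Gen 7 (s1): cancels prior s1^-1. Stack: [s4]
Gen 8 (s4^-1): cancels prior s4. Stack: []
Gen 9 (s2): push. Stack: [s2]
Gen 10 (s2^-1): cancels prior s2. Stack: []
Reduced word: (empty)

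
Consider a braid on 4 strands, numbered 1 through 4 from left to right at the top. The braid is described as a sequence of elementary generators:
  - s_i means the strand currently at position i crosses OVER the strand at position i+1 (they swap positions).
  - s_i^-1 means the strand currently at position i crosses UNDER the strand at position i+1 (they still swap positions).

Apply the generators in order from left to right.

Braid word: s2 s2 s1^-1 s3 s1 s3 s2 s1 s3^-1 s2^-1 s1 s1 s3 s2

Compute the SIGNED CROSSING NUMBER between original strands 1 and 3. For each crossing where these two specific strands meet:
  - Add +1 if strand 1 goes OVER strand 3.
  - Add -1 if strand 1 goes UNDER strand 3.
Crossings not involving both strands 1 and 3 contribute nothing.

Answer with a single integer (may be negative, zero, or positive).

Answer: 1

Derivation:
Gen 1: crossing 2x3. Both 1&3? no. Sum: 0
Gen 2: crossing 3x2. Both 1&3? no. Sum: 0
Gen 3: crossing 1x2. Both 1&3? no. Sum: 0
Gen 4: crossing 3x4. Both 1&3? no. Sum: 0
Gen 5: crossing 2x1. Both 1&3? no. Sum: 0
Gen 6: crossing 4x3. Both 1&3? no. Sum: 0
Gen 7: crossing 2x3. Both 1&3? no. Sum: 0
Gen 8: 1 over 3. Both 1&3? yes. Contrib: +1. Sum: 1
Gen 9: crossing 2x4. Both 1&3? no. Sum: 1
Gen 10: crossing 1x4. Both 1&3? no. Sum: 1
Gen 11: crossing 3x4. Both 1&3? no. Sum: 1
Gen 12: crossing 4x3. Both 1&3? no. Sum: 1
Gen 13: crossing 1x2. Both 1&3? no. Sum: 1
Gen 14: crossing 4x2. Both 1&3? no. Sum: 1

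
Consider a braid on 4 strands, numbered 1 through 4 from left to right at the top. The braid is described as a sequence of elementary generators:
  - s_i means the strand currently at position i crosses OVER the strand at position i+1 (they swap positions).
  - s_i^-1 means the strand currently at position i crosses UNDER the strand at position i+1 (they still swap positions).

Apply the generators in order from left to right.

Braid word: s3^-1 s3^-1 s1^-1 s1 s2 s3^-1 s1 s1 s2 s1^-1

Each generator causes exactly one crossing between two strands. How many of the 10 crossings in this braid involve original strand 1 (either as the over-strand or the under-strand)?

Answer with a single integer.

Gen 1: crossing 3x4. Involves strand 1? no. Count so far: 0
Gen 2: crossing 4x3. Involves strand 1? no. Count so far: 0
Gen 3: crossing 1x2. Involves strand 1? yes. Count so far: 1
Gen 4: crossing 2x1. Involves strand 1? yes. Count so far: 2
Gen 5: crossing 2x3. Involves strand 1? no. Count so far: 2
Gen 6: crossing 2x4. Involves strand 1? no. Count so far: 2
Gen 7: crossing 1x3. Involves strand 1? yes. Count so far: 3
Gen 8: crossing 3x1. Involves strand 1? yes. Count so far: 4
Gen 9: crossing 3x4. Involves strand 1? no. Count so far: 4
Gen 10: crossing 1x4. Involves strand 1? yes. Count so far: 5

Answer: 5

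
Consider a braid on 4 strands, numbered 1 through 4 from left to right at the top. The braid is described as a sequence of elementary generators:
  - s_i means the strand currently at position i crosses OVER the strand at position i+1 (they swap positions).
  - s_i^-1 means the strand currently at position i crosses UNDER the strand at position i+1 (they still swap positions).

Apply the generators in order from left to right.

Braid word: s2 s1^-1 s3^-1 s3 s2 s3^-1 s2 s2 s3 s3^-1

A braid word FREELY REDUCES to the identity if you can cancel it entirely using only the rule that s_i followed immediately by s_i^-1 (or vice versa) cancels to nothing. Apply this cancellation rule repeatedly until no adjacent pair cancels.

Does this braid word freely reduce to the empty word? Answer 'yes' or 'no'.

Answer: no

Derivation:
Gen 1 (s2): push. Stack: [s2]
Gen 2 (s1^-1): push. Stack: [s2 s1^-1]
Gen 3 (s3^-1): push. Stack: [s2 s1^-1 s3^-1]
Gen 4 (s3): cancels prior s3^-1. Stack: [s2 s1^-1]
Gen 5 (s2): push. Stack: [s2 s1^-1 s2]
Gen 6 (s3^-1): push. Stack: [s2 s1^-1 s2 s3^-1]
Gen 7 (s2): push. Stack: [s2 s1^-1 s2 s3^-1 s2]
Gen 8 (s2): push. Stack: [s2 s1^-1 s2 s3^-1 s2 s2]
Gen 9 (s3): push. Stack: [s2 s1^-1 s2 s3^-1 s2 s2 s3]
Gen 10 (s3^-1): cancels prior s3. Stack: [s2 s1^-1 s2 s3^-1 s2 s2]
Reduced word: s2 s1^-1 s2 s3^-1 s2 s2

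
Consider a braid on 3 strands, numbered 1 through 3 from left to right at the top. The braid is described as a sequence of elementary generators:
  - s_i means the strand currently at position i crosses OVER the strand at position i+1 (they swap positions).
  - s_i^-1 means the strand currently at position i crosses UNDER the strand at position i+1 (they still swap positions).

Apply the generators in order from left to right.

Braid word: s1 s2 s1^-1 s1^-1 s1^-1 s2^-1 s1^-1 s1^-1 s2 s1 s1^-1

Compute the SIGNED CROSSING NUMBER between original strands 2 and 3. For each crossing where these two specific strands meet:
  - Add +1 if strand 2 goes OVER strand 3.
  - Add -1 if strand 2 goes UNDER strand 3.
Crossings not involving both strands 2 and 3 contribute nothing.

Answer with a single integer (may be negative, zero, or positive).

Answer: -3

Derivation:
Gen 1: crossing 1x2. Both 2&3? no. Sum: 0
Gen 2: crossing 1x3. Both 2&3? no. Sum: 0
Gen 3: 2 under 3. Both 2&3? yes. Contrib: -1. Sum: -1
Gen 4: 3 under 2. Both 2&3? yes. Contrib: +1. Sum: 0
Gen 5: 2 under 3. Both 2&3? yes. Contrib: -1. Sum: -1
Gen 6: crossing 2x1. Both 2&3? no. Sum: -1
Gen 7: crossing 3x1. Both 2&3? no. Sum: -1
Gen 8: crossing 1x3. Both 2&3? no. Sum: -1
Gen 9: crossing 1x2. Both 2&3? no. Sum: -1
Gen 10: 3 over 2. Both 2&3? yes. Contrib: -1. Sum: -2
Gen 11: 2 under 3. Both 2&3? yes. Contrib: -1. Sum: -3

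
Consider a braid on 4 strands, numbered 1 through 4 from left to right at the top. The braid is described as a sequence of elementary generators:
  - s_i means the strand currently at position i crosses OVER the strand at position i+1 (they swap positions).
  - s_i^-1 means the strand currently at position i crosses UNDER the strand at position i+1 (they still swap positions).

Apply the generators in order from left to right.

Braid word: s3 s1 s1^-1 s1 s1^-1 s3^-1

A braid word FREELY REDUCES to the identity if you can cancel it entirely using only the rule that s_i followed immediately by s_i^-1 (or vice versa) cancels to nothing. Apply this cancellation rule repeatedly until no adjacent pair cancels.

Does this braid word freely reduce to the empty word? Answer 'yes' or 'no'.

Gen 1 (s3): push. Stack: [s3]
Gen 2 (s1): push. Stack: [s3 s1]
Gen 3 (s1^-1): cancels prior s1. Stack: [s3]
Gen 4 (s1): push. Stack: [s3 s1]
Gen 5 (s1^-1): cancels prior s1. Stack: [s3]
Gen 6 (s3^-1): cancels prior s3. Stack: []
Reduced word: (empty)

Answer: yes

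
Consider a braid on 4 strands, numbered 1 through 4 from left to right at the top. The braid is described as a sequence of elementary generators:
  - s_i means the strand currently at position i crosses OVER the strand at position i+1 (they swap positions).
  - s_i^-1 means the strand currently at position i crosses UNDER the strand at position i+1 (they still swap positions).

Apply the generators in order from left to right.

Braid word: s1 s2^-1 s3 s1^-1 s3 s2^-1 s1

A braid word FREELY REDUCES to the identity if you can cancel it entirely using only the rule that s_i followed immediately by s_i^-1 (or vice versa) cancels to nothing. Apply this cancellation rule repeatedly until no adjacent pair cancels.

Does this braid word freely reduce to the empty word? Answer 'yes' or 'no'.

Answer: no

Derivation:
Gen 1 (s1): push. Stack: [s1]
Gen 2 (s2^-1): push. Stack: [s1 s2^-1]
Gen 3 (s3): push. Stack: [s1 s2^-1 s3]
Gen 4 (s1^-1): push. Stack: [s1 s2^-1 s3 s1^-1]
Gen 5 (s3): push. Stack: [s1 s2^-1 s3 s1^-1 s3]
Gen 6 (s2^-1): push. Stack: [s1 s2^-1 s3 s1^-1 s3 s2^-1]
Gen 7 (s1): push. Stack: [s1 s2^-1 s3 s1^-1 s3 s2^-1 s1]
Reduced word: s1 s2^-1 s3 s1^-1 s3 s2^-1 s1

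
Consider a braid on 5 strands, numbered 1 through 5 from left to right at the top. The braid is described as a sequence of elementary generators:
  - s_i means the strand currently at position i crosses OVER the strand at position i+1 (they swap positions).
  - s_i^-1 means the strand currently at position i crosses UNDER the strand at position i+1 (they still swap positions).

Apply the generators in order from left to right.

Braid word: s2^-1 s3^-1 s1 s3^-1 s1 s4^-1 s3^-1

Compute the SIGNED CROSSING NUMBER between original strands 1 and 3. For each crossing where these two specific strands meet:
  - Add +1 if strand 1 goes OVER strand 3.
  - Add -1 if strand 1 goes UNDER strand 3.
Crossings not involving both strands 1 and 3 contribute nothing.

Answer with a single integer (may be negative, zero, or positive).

Gen 1: crossing 2x3. Both 1&3? no. Sum: 0
Gen 2: crossing 2x4. Both 1&3? no. Sum: 0
Gen 3: 1 over 3. Both 1&3? yes. Contrib: +1. Sum: 1
Gen 4: crossing 4x2. Both 1&3? no. Sum: 1
Gen 5: 3 over 1. Both 1&3? yes. Contrib: -1. Sum: 0
Gen 6: crossing 4x5. Both 1&3? no. Sum: 0
Gen 7: crossing 2x5. Both 1&3? no. Sum: 0

Answer: 0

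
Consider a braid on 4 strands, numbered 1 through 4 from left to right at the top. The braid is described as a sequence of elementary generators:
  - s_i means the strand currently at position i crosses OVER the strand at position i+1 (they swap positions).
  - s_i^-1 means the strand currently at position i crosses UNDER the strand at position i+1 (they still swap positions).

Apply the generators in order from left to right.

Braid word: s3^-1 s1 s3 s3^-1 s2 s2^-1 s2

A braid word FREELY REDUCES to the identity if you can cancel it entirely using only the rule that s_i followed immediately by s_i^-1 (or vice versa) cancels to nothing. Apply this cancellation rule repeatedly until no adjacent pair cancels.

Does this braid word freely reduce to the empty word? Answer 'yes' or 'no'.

Gen 1 (s3^-1): push. Stack: [s3^-1]
Gen 2 (s1): push. Stack: [s3^-1 s1]
Gen 3 (s3): push. Stack: [s3^-1 s1 s3]
Gen 4 (s3^-1): cancels prior s3. Stack: [s3^-1 s1]
Gen 5 (s2): push. Stack: [s3^-1 s1 s2]
Gen 6 (s2^-1): cancels prior s2. Stack: [s3^-1 s1]
Gen 7 (s2): push. Stack: [s3^-1 s1 s2]
Reduced word: s3^-1 s1 s2

Answer: no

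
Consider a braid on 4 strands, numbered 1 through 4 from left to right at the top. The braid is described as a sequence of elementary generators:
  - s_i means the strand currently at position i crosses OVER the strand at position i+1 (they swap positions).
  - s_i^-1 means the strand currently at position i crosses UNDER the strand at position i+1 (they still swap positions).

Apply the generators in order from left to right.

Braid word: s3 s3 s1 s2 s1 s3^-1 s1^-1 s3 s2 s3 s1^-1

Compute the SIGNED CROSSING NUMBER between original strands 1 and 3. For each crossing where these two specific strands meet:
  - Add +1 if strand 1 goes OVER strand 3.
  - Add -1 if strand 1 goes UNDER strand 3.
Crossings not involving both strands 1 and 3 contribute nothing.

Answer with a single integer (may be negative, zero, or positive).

Answer: 0

Derivation:
Gen 1: crossing 3x4. Both 1&3? no. Sum: 0
Gen 2: crossing 4x3. Both 1&3? no. Sum: 0
Gen 3: crossing 1x2. Both 1&3? no. Sum: 0
Gen 4: 1 over 3. Both 1&3? yes. Contrib: +1. Sum: 1
Gen 5: crossing 2x3. Both 1&3? no. Sum: 1
Gen 6: crossing 1x4. Both 1&3? no. Sum: 1
Gen 7: crossing 3x2. Both 1&3? no. Sum: 1
Gen 8: crossing 4x1. Both 1&3? no. Sum: 1
Gen 9: 3 over 1. Both 1&3? yes. Contrib: -1. Sum: 0
Gen 10: crossing 3x4. Both 1&3? no. Sum: 0
Gen 11: crossing 2x1. Both 1&3? no. Sum: 0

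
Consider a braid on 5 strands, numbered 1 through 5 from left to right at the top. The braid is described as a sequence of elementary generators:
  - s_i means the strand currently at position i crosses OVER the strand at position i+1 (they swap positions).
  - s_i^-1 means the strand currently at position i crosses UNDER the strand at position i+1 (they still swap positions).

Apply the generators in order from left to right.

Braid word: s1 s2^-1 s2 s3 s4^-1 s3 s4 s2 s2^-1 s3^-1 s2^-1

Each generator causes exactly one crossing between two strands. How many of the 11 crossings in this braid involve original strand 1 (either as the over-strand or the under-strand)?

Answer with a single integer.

Gen 1: crossing 1x2. Involves strand 1? yes. Count so far: 1
Gen 2: crossing 1x3. Involves strand 1? yes. Count so far: 2
Gen 3: crossing 3x1. Involves strand 1? yes. Count so far: 3
Gen 4: crossing 3x4. Involves strand 1? no. Count so far: 3
Gen 5: crossing 3x5. Involves strand 1? no. Count so far: 3
Gen 6: crossing 4x5. Involves strand 1? no. Count so far: 3
Gen 7: crossing 4x3. Involves strand 1? no. Count so far: 3
Gen 8: crossing 1x5. Involves strand 1? yes. Count so far: 4
Gen 9: crossing 5x1. Involves strand 1? yes. Count so far: 5
Gen 10: crossing 5x3. Involves strand 1? no. Count so far: 5
Gen 11: crossing 1x3. Involves strand 1? yes. Count so far: 6

Answer: 6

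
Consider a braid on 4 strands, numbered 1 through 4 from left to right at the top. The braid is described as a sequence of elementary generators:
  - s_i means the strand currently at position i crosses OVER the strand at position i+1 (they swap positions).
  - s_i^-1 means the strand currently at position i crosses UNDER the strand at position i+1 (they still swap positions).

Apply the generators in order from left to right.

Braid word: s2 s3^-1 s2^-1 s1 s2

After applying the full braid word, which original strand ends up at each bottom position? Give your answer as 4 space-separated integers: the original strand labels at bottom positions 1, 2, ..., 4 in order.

Gen 1 (s2): strand 2 crosses over strand 3. Perm now: [1 3 2 4]
Gen 2 (s3^-1): strand 2 crosses under strand 4. Perm now: [1 3 4 2]
Gen 3 (s2^-1): strand 3 crosses under strand 4. Perm now: [1 4 3 2]
Gen 4 (s1): strand 1 crosses over strand 4. Perm now: [4 1 3 2]
Gen 5 (s2): strand 1 crosses over strand 3. Perm now: [4 3 1 2]

Answer: 4 3 1 2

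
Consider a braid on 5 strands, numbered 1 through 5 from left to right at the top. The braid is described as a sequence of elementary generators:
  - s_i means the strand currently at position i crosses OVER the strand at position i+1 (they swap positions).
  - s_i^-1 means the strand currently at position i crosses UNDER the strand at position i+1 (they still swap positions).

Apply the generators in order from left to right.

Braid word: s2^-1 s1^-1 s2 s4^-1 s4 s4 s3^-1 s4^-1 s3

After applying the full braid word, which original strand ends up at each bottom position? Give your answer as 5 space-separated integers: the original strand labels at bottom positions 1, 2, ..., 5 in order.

Answer: 3 2 4 5 1

Derivation:
Gen 1 (s2^-1): strand 2 crosses under strand 3. Perm now: [1 3 2 4 5]
Gen 2 (s1^-1): strand 1 crosses under strand 3. Perm now: [3 1 2 4 5]
Gen 3 (s2): strand 1 crosses over strand 2. Perm now: [3 2 1 4 5]
Gen 4 (s4^-1): strand 4 crosses under strand 5. Perm now: [3 2 1 5 4]
Gen 5 (s4): strand 5 crosses over strand 4. Perm now: [3 2 1 4 5]
Gen 6 (s4): strand 4 crosses over strand 5. Perm now: [3 2 1 5 4]
Gen 7 (s3^-1): strand 1 crosses under strand 5. Perm now: [3 2 5 1 4]
Gen 8 (s4^-1): strand 1 crosses under strand 4. Perm now: [3 2 5 4 1]
Gen 9 (s3): strand 5 crosses over strand 4. Perm now: [3 2 4 5 1]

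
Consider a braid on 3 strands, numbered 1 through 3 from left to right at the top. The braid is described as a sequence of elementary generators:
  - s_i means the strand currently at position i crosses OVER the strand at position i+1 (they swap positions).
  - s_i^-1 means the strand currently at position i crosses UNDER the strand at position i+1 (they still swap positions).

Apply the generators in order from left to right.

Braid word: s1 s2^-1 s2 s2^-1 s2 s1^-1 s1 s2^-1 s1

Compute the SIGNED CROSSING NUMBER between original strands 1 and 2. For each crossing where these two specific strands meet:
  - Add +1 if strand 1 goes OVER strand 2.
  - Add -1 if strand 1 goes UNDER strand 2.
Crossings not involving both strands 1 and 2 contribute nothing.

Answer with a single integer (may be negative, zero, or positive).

Gen 1: 1 over 2. Both 1&2? yes. Contrib: +1. Sum: 1
Gen 2: crossing 1x3. Both 1&2? no. Sum: 1
Gen 3: crossing 3x1. Both 1&2? no. Sum: 1
Gen 4: crossing 1x3. Both 1&2? no. Sum: 1
Gen 5: crossing 3x1. Both 1&2? no. Sum: 1
Gen 6: 2 under 1. Both 1&2? yes. Contrib: +1. Sum: 2
Gen 7: 1 over 2. Both 1&2? yes. Contrib: +1. Sum: 3
Gen 8: crossing 1x3. Both 1&2? no. Sum: 3
Gen 9: crossing 2x3. Both 1&2? no. Sum: 3

Answer: 3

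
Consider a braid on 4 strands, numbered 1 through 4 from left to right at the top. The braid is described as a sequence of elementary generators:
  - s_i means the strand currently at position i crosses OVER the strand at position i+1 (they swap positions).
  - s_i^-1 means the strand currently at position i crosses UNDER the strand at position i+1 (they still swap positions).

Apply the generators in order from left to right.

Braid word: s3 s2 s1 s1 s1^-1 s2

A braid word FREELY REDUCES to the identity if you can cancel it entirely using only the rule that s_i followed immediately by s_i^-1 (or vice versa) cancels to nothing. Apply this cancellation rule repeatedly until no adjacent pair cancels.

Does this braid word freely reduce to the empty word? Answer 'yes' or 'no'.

Gen 1 (s3): push. Stack: [s3]
Gen 2 (s2): push. Stack: [s3 s2]
Gen 3 (s1): push. Stack: [s3 s2 s1]
Gen 4 (s1): push. Stack: [s3 s2 s1 s1]
Gen 5 (s1^-1): cancels prior s1. Stack: [s3 s2 s1]
Gen 6 (s2): push. Stack: [s3 s2 s1 s2]
Reduced word: s3 s2 s1 s2

Answer: no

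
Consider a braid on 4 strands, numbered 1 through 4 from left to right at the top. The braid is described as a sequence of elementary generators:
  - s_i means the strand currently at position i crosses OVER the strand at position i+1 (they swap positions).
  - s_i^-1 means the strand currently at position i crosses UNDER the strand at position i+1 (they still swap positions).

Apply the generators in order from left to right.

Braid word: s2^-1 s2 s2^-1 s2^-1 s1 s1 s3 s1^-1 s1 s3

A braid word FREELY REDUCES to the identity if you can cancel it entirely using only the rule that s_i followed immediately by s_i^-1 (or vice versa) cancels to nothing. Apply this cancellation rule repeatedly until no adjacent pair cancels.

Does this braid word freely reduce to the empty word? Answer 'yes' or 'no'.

Gen 1 (s2^-1): push. Stack: [s2^-1]
Gen 2 (s2): cancels prior s2^-1. Stack: []
Gen 3 (s2^-1): push. Stack: [s2^-1]
Gen 4 (s2^-1): push. Stack: [s2^-1 s2^-1]
Gen 5 (s1): push. Stack: [s2^-1 s2^-1 s1]
Gen 6 (s1): push. Stack: [s2^-1 s2^-1 s1 s1]
Gen 7 (s3): push. Stack: [s2^-1 s2^-1 s1 s1 s3]
Gen 8 (s1^-1): push. Stack: [s2^-1 s2^-1 s1 s1 s3 s1^-1]
Gen 9 (s1): cancels prior s1^-1. Stack: [s2^-1 s2^-1 s1 s1 s3]
Gen 10 (s3): push. Stack: [s2^-1 s2^-1 s1 s1 s3 s3]
Reduced word: s2^-1 s2^-1 s1 s1 s3 s3

Answer: no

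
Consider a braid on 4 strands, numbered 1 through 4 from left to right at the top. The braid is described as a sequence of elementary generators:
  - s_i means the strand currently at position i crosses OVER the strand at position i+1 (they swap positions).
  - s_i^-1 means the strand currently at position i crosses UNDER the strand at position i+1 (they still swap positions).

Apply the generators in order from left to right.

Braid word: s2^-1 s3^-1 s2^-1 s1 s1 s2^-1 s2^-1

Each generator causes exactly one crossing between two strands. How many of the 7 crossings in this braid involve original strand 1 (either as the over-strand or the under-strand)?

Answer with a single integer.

Answer: 2

Derivation:
Gen 1: crossing 2x3. Involves strand 1? no. Count so far: 0
Gen 2: crossing 2x4. Involves strand 1? no. Count so far: 0
Gen 3: crossing 3x4. Involves strand 1? no. Count so far: 0
Gen 4: crossing 1x4. Involves strand 1? yes. Count so far: 1
Gen 5: crossing 4x1. Involves strand 1? yes. Count so far: 2
Gen 6: crossing 4x3. Involves strand 1? no. Count so far: 2
Gen 7: crossing 3x4. Involves strand 1? no. Count so far: 2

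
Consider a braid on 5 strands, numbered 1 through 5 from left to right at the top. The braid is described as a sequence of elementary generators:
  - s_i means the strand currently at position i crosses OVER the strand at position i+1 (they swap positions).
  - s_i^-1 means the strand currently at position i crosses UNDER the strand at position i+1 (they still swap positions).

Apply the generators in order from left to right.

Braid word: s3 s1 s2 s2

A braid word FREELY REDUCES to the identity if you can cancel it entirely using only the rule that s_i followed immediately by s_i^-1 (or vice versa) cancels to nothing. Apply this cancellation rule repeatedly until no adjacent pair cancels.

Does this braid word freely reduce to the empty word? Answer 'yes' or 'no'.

Gen 1 (s3): push. Stack: [s3]
Gen 2 (s1): push. Stack: [s3 s1]
Gen 3 (s2): push. Stack: [s3 s1 s2]
Gen 4 (s2): push. Stack: [s3 s1 s2 s2]
Reduced word: s3 s1 s2 s2

Answer: no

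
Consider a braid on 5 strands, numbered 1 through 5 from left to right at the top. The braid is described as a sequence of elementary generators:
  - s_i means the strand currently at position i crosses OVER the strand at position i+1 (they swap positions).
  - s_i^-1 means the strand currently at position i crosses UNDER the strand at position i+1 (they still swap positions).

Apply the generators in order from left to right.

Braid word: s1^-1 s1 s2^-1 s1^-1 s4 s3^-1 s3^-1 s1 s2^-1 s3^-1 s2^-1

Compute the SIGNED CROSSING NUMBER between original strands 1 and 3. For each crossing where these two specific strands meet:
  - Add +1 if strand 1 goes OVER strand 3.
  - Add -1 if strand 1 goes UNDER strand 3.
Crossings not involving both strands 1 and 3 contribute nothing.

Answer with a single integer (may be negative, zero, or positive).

Gen 1: crossing 1x2. Both 1&3? no. Sum: 0
Gen 2: crossing 2x1. Both 1&3? no. Sum: 0
Gen 3: crossing 2x3. Both 1&3? no. Sum: 0
Gen 4: 1 under 3. Both 1&3? yes. Contrib: -1. Sum: -1
Gen 5: crossing 4x5. Both 1&3? no. Sum: -1
Gen 6: crossing 2x5. Both 1&3? no. Sum: -1
Gen 7: crossing 5x2. Both 1&3? no. Sum: -1
Gen 8: 3 over 1. Both 1&3? yes. Contrib: -1. Sum: -2
Gen 9: crossing 3x2. Both 1&3? no. Sum: -2
Gen 10: crossing 3x5. Both 1&3? no. Sum: -2
Gen 11: crossing 2x5. Both 1&3? no. Sum: -2

Answer: -2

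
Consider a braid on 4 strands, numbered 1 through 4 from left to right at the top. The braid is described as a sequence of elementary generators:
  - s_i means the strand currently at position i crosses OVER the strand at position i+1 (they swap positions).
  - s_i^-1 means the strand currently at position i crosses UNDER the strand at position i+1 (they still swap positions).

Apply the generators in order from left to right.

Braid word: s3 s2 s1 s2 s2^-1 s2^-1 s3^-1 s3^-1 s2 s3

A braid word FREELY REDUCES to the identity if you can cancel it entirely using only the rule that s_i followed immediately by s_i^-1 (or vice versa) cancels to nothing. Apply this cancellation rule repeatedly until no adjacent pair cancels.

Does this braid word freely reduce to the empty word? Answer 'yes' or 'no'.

Answer: no

Derivation:
Gen 1 (s3): push. Stack: [s3]
Gen 2 (s2): push. Stack: [s3 s2]
Gen 3 (s1): push. Stack: [s3 s2 s1]
Gen 4 (s2): push. Stack: [s3 s2 s1 s2]
Gen 5 (s2^-1): cancels prior s2. Stack: [s3 s2 s1]
Gen 6 (s2^-1): push. Stack: [s3 s2 s1 s2^-1]
Gen 7 (s3^-1): push. Stack: [s3 s2 s1 s2^-1 s3^-1]
Gen 8 (s3^-1): push. Stack: [s3 s2 s1 s2^-1 s3^-1 s3^-1]
Gen 9 (s2): push. Stack: [s3 s2 s1 s2^-1 s3^-1 s3^-1 s2]
Gen 10 (s3): push. Stack: [s3 s2 s1 s2^-1 s3^-1 s3^-1 s2 s3]
Reduced word: s3 s2 s1 s2^-1 s3^-1 s3^-1 s2 s3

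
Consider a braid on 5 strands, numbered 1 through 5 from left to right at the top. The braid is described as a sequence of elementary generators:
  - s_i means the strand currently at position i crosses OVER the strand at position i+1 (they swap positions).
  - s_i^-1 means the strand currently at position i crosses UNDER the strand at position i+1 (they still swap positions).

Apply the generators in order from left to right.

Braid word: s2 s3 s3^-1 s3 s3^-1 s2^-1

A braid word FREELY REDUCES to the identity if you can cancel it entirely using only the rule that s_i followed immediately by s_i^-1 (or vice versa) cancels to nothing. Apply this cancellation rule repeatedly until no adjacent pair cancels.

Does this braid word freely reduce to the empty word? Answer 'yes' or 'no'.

Gen 1 (s2): push. Stack: [s2]
Gen 2 (s3): push. Stack: [s2 s3]
Gen 3 (s3^-1): cancels prior s3. Stack: [s2]
Gen 4 (s3): push. Stack: [s2 s3]
Gen 5 (s3^-1): cancels prior s3. Stack: [s2]
Gen 6 (s2^-1): cancels prior s2. Stack: []
Reduced word: (empty)

Answer: yes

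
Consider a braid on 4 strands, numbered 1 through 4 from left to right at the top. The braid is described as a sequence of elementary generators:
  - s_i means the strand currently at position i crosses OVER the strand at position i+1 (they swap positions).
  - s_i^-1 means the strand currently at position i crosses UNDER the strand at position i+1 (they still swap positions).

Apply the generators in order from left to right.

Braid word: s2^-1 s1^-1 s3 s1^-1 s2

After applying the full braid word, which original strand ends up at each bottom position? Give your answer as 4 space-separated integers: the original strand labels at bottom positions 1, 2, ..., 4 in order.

Gen 1 (s2^-1): strand 2 crosses under strand 3. Perm now: [1 3 2 4]
Gen 2 (s1^-1): strand 1 crosses under strand 3. Perm now: [3 1 2 4]
Gen 3 (s3): strand 2 crosses over strand 4. Perm now: [3 1 4 2]
Gen 4 (s1^-1): strand 3 crosses under strand 1. Perm now: [1 3 4 2]
Gen 5 (s2): strand 3 crosses over strand 4. Perm now: [1 4 3 2]

Answer: 1 4 3 2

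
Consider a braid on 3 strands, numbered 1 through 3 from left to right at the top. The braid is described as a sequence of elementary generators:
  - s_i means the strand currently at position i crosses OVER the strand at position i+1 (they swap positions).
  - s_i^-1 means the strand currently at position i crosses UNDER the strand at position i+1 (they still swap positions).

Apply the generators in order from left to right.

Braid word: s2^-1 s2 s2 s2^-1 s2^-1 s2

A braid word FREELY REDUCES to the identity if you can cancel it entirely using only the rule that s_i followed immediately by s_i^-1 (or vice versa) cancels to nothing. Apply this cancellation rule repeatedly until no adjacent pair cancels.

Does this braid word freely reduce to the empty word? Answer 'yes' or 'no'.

Answer: yes

Derivation:
Gen 1 (s2^-1): push. Stack: [s2^-1]
Gen 2 (s2): cancels prior s2^-1. Stack: []
Gen 3 (s2): push. Stack: [s2]
Gen 4 (s2^-1): cancels prior s2. Stack: []
Gen 5 (s2^-1): push. Stack: [s2^-1]
Gen 6 (s2): cancels prior s2^-1. Stack: []
Reduced word: (empty)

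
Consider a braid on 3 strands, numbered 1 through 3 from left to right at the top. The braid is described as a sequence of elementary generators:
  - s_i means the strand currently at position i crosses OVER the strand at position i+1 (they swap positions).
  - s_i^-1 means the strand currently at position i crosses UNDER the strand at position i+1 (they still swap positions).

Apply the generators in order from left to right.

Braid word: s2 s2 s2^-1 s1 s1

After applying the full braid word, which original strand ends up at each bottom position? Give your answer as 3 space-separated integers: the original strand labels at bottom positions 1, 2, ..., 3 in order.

Gen 1 (s2): strand 2 crosses over strand 3. Perm now: [1 3 2]
Gen 2 (s2): strand 3 crosses over strand 2. Perm now: [1 2 3]
Gen 3 (s2^-1): strand 2 crosses under strand 3. Perm now: [1 3 2]
Gen 4 (s1): strand 1 crosses over strand 3. Perm now: [3 1 2]
Gen 5 (s1): strand 3 crosses over strand 1. Perm now: [1 3 2]

Answer: 1 3 2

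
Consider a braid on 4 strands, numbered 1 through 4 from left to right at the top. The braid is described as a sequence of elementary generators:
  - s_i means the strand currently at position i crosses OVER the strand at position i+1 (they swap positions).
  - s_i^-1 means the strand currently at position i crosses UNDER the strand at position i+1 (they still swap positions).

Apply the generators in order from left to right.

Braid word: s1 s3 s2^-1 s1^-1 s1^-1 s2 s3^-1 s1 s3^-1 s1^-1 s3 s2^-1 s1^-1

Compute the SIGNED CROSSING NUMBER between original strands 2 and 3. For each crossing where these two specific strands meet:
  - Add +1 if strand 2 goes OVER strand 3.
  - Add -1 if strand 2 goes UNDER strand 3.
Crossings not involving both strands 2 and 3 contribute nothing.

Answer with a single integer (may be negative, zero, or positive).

Gen 1: crossing 1x2. Both 2&3? no. Sum: 0
Gen 2: crossing 3x4. Both 2&3? no. Sum: 0
Gen 3: crossing 1x4. Both 2&3? no. Sum: 0
Gen 4: crossing 2x4. Both 2&3? no. Sum: 0
Gen 5: crossing 4x2. Both 2&3? no. Sum: 0
Gen 6: crossing 4x1. Both 2&3? no. Sum: 0
Gen 7: crossing 4x3. Both 2&3? no. Sum: 0
Gen 8: crossing 2x1. Both 2&3? no. Sum: 0
Gen 9: crossing 3x4. Both 2&3? no. Sum: 0
Gen 10: crossing 1x2. Both 2&3? no. Sum: 0
Gen 11: crossing 4x3. Both 2&3? no. Sum: 0
Gen 12: crossing 1x3. Both 2&3? no. Sum: 0
Gen 13: 2 under 3. Both 2&3? yes. Contrib: -1. Sum: -1

Answer: -1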